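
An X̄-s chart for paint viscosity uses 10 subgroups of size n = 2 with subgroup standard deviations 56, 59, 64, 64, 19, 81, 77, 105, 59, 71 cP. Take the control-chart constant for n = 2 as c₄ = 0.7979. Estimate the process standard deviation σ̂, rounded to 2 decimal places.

82.09

s̄ = (56 + 59 + 64 + 64 + 19 + 81 + 77 + 105 + 59 + 71) / 10 = 65.5000
σ̂ = s̄ / c₄ = 65.5000 / 0.7979 = 82.0905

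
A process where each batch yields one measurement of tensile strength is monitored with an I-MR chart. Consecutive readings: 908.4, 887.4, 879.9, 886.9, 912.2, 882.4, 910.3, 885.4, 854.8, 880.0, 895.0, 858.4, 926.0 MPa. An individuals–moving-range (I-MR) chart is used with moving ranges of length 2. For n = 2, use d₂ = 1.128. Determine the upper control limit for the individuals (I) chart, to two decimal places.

X̄ = (908.4 + 887.4 + 879.9 + 886.9 + 912.2 + 882.4 + 910.3 + 885.4 + 854.8 + 880.0 + 895.0 + 858.4 + 926.0) / 13 = 889.7769
Moving ranges: 21.0, 7.5, 7.0, 25.3, 29.8, 27.9, 24.9, 30.6, 25.2, 15.0, 36.6, 67.6; M̄R̄ = 318.4000 / 12 = 26.5333
UCL = X̄ + 3·M̄R̄/d₂ = 889.7769 + 3 × 26.5333 / 1.128 = 960.3443

960.34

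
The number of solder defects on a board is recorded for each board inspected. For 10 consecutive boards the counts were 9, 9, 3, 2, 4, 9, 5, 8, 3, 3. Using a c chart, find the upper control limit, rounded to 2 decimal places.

c̄ = (9 + 9 + 3 + 2 + 4 + 9 + 5 + 8 + 3 + 3) / 10 = 55 / 10 = 5.5000
UCL = c̄ + 3√c̄ = 5.5000 + 3 × √5.5000 = 5.5000 + 3 × 2.3452 = 12.5356

12.54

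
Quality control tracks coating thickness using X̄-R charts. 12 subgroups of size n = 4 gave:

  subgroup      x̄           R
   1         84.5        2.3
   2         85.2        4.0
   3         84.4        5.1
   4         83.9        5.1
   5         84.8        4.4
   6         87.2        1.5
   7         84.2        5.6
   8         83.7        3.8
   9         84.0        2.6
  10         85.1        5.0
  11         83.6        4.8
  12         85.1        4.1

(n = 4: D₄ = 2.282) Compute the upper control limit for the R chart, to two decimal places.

9.19

R̄ = (2.3 + 4.0 + 5.1 + 5.1 + 4.4 + 1.5 + 5.6 + 3.8 + 2.6 + 5.0 + 4.8 + 4.1) / 12 = 48.3000 / 12 = 4.0250
UCL_R = D₄·R̄ = 2.282 × 4.0250 = 9.1850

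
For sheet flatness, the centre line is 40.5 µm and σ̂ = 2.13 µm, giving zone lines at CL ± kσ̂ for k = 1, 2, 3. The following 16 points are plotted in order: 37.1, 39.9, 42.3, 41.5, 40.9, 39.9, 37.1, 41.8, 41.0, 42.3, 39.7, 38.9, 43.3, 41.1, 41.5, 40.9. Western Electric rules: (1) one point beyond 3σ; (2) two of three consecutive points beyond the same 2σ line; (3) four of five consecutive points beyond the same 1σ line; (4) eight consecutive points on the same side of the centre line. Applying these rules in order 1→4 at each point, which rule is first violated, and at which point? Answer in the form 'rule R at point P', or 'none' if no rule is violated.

Zone of each point (C = within 1σ̂, B = 1σ̂–2σ̂, A = 2σ̂–3σ̂, * = beyond 3σ̂; sign = side of CL): 1:-B, 2:-C, 3:+C, 4:+C, 5:+C, 6:-C, 7:-B, 8:+C, 9:+C, 10:+C, 11:-C, 12:-C, 13:+B, 14:+C, 15:+C, 16:+C
No rule fires across all 16 points.

none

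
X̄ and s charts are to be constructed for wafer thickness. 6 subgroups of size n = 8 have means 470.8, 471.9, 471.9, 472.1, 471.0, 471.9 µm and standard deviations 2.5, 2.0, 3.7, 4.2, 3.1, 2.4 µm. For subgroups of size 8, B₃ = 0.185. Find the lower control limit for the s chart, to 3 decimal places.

0.552

s̄ = (2.5 + 2.0 + 3.7 + 4.2 + 3.1 + 2.4) / 6 = 2.9833
LCL_s = B₃·s̄ = 0.185 × 2.9833 = 0.5519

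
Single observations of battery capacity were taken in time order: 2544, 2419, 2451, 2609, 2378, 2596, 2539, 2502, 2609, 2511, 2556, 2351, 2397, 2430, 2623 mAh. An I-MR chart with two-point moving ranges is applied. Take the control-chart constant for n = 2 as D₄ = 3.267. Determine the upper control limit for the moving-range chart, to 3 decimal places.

369.871

Moving ranges: 125, 32, 158, 231, 218, 57, 37, 107, 98, 45, 205, 46, 33, 193; M̄R̄ = 1585.0000 / 14 = 113.2143
UCL_MR = D₄·M̄R̄ = 3.267 × 113.2143 = 369.8711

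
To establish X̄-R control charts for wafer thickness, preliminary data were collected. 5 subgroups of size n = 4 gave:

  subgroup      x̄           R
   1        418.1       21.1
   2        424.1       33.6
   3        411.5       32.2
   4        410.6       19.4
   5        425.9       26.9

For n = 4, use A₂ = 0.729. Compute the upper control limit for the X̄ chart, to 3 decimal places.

437.461

X̄̄ = (418.1 + 424.1 + 411.5 + 410.6 + 425.9) / 5 = 2090.2000 / 5 = 418.0400
R̄ = (21.1 + 33.6 + 32.2 + 19.4 + 26.9) / 5 = 133.2000 / 5 = 26.6400
UCL = X̄̄ + A₂·R̄ = 418.0400 + 0.729 × 26.6400 = 437.4606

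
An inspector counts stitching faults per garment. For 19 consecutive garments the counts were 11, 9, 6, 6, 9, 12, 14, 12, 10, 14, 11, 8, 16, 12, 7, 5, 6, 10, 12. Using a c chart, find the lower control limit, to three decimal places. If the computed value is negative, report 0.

c̄ = (11 + 9 + 6 + 6 + 9 + 12 + 14 + 12 + 10 + 14 + 11 + 8 + 16 + 12 + 7 + 5 + 6 + 10 + 12) / 19 = 190 / 19 = 10.0000
LCL = c̄ − 3√c̄ = 10.0000 − 3 × 3.1623 = 0.5132

0.513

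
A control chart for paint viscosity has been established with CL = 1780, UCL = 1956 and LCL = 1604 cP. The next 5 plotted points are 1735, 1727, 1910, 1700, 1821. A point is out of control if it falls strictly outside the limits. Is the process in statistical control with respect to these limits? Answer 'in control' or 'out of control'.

in control

All 5 points lie within [1604, 1956].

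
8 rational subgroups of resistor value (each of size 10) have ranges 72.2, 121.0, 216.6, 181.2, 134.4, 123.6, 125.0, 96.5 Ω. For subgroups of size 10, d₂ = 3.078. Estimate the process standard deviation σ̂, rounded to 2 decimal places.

43.47

R̄ = (72.2 + 121.0 + 216.6 + 181.2 + 134.4 + 123.6 + 125.0 + 96.5) / 8 = 133.8125
σ̂ = R̄ / d₂ = 133.8125 / 3.078 = 43.4738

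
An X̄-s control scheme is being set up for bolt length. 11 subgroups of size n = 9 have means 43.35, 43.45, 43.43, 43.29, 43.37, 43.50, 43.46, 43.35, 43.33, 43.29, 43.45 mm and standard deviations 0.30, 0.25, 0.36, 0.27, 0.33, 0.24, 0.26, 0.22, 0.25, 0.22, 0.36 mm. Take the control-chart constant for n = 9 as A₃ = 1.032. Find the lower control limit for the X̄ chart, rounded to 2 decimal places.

43.10

X̄̄ = (43.35 + 43.45 + 43.43 + 43.29 + 43.37 + 43.50 + 43.46 + 43.35 + 43.33 + 43.29 + 43.45) / 11 = 43.3882
s̄ = (0.30 + 0.25 + 0.36 + 0.27 + 0.33 + 0.24 + 0.26 + 0.22 + 0.25 + 0.22 + 0.36) / 11 = 0.2782
LCL = X̄̄ − A₃·s̄ = 43.3882 − 1.032 × 0.2782 = 43.1011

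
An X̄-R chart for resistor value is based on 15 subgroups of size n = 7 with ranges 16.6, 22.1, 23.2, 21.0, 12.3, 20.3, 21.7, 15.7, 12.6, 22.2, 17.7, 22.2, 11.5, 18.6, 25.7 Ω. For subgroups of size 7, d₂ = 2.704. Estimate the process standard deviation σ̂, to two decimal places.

R̄ = (16.6 + 22.1 + 23.2 + 21.0 + 12.3 + 20.3 + 21.7 + 15.7 + 12.6 + 22.2 + 17.7 + 22.2 + 11.5 + 18.6 + 25.7) / 15 = 18.8933
σ̂ = R̄ / d₂ = 18.8933 / 2.704 = 6.9872

6.99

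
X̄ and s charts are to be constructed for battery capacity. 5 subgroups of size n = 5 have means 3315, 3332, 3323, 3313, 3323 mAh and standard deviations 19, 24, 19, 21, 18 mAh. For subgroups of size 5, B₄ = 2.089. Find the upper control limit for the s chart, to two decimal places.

42.20

s̄ = (19 + 24 + 19 + 21 + 18) / 5 = 20.2000
UCL_s = B₄·s̄ = 2.089 × 20.2000 = 42.1978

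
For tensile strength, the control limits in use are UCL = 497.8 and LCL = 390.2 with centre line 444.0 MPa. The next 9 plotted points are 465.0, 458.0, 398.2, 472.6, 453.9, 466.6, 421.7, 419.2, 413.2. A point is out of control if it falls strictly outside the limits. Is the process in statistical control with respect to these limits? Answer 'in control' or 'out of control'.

All 9 points lie within [390.2, 497.8].

in control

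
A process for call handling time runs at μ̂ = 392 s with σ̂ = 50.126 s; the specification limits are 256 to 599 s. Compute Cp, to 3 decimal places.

1.140

Cp = (USL − LSL) / (6σ̂) = (599 − 256) / (6 × 50.126) = 343.0000 / 300.7560 = 1.1405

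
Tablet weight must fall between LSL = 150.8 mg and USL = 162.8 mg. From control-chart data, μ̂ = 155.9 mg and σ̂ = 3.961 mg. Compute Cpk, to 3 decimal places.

0.429

Cpu = (USL − μ̂) / (3σ̂) = (162.8 − 155.9) / (3 × 3.961) = 0.5807; Cpl = (μ̂ − LSL) / (3σ̂) = (155.9 − 150.8) / (3 × 3.961) = 0.4292; Cpk = min(Cpu, Cpl) = 0.4292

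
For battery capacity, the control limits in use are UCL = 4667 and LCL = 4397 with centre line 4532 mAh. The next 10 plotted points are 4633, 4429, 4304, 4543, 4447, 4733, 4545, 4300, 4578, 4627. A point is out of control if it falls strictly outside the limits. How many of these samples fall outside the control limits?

Compare each point to [4397, 4667]: sample 3 = 4304 < LCL; sample 6 = 4733 > UCL; sample 8 = 4300 < LCL.

3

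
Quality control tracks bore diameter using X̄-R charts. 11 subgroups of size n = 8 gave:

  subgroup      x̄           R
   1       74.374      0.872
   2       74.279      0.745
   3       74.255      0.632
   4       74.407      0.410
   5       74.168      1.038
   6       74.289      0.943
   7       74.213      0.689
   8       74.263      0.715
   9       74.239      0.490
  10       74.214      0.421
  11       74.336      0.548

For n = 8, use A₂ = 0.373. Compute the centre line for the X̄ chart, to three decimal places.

X̄̄ = (74.374 + 74.279 + 74.255 + 74.407 + 74.168 + 74.289 + 74.213 + 74.263 + 74.239 + 74.214 + 74.336) / 11 = 817.0370 / 11 = 74.2761
CL = X̄̄ = 74.2761

74.276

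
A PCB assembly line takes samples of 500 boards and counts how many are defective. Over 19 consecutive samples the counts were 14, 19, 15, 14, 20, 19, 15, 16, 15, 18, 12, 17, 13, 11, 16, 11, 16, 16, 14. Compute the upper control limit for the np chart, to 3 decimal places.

p̄ = Σdᵢ / (k·n) = 291 / (19 × 500) = 0.03063
UCL = np̄ + 3·√(np̄(1−p̄)) = 15.3158 + 3 × √(15.3158×0.96937) = 15.3158 + 3 × 3.8531 = 26.8752

26.875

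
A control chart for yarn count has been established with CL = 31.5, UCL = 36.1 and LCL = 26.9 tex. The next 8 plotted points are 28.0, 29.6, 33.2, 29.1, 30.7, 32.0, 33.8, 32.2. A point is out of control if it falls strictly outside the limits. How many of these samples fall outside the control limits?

0

All 8 points lie within [26.9, 36.1].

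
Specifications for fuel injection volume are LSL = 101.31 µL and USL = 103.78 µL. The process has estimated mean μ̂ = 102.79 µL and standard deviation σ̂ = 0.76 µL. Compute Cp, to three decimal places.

0.542

Cp = (USL − LSL) / (6σ̂) = (103.78 − 101.31) / (6 × 0.76) = 2.4700 / 4.5600 = 0.5417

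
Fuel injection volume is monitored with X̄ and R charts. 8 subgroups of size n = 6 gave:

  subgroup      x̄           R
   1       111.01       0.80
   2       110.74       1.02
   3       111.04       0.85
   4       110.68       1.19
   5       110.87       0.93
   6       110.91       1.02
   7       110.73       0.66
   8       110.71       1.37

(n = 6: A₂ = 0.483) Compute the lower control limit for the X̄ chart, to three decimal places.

110.363

X̄̄ = (111.01 + 110.74 + 111.04 + 110.68 + 110.87 + 110.91 + 110.73 + 110.71) / 8 = 886.6900 / 8 = 110.8363
R̄ = (0.80 + 1.02 + 0.85 + 1.19 + 0.93 + 1.02 + 0.66 + 1.37) / 8 = 7.8400 / 8 = 0.9800
LCL = X̄̄ − A₂·R̄ = 110.8363 − 0.483 × 0.9800 = 110.3629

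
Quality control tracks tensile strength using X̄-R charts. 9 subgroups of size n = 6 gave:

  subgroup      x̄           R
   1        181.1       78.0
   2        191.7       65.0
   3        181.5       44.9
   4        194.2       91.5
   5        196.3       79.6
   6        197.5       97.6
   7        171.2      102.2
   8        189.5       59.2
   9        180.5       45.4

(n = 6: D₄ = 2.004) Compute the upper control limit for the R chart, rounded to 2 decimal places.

R̄ = (78.0 + 65.0 + 44.9 + 91.5 + 79.6 + 97.6 + 102.2 + 59.2 + 45.4) / 9 = 663.4000 / 9 = 73.7111
UCL_R = D₄·R̄ = 2.004 × 73.7111 = 147.7171

147.72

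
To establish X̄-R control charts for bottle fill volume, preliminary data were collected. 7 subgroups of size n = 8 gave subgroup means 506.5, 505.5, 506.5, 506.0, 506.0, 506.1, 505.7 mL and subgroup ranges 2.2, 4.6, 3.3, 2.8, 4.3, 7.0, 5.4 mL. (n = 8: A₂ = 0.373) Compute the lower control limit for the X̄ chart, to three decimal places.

X̄̄ = (506.5 + 505.5 + 506.5 + 506.0 + 506.0 + 506.1 + 505.7) / 7 = 3542.3000 / 7 = 506.0429
R̄ = (2.2 + 4.6 + 3.3 + 2.8 + 4.3 + 7.0 + 5.4) / 7 = 29.6000 / 7 = 4.2286
LCL = X̄̄ − A₂·R̄ = 506.0429 − 0.373 × 4.2286 = 504.4656

504.466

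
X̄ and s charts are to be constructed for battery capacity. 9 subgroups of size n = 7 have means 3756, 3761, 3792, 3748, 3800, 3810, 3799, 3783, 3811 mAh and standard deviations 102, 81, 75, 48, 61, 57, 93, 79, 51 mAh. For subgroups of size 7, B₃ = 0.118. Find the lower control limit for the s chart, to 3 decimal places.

8.483

s̄ = (102 + 81 + 75 + 48 + 61 + 57 + 93 + 79 + 51) / 9 = 71.8889
LCL_s = B₃·s̄ = 0.118 × 71.8889 = 8.4829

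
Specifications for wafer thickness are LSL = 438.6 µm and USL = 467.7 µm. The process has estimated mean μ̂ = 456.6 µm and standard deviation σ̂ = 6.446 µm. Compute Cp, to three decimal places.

0.752

Cp = (USL − LSL) / (6σ̂) = (467.7 − 438.6) / (6 × 6.446) = 29.1000 / 38.6760 = 0.7524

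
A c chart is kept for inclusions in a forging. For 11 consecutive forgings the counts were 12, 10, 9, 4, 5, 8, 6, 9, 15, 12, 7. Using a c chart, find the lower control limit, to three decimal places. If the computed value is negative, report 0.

0.000

c̄ = (12 + 10 + 9 + 4 + 5 + 8 + 6 + 9 + 15 + 12 + 7) / 11 = 97 / 11 = 8.8182
LCL = c̄ − 3√c̄ = 8.8182 − 3 × 2.9695 = -0.0904 → 0 (cannot be negative)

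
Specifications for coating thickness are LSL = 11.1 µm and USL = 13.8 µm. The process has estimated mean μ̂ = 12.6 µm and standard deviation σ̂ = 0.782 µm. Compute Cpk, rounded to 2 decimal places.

Cpu = (USL − μ̂) / (3σ̂) = (13.8 − 12.6) / (3 × 0.782) = 0.5115; Cpl = (μ̂ − LSL) / (3σ̂) = (12.6 − 11.1) / (3 × 0.782) = 0.6394; Cpk = min(Cpu, Cpl) = 0.5115

0.51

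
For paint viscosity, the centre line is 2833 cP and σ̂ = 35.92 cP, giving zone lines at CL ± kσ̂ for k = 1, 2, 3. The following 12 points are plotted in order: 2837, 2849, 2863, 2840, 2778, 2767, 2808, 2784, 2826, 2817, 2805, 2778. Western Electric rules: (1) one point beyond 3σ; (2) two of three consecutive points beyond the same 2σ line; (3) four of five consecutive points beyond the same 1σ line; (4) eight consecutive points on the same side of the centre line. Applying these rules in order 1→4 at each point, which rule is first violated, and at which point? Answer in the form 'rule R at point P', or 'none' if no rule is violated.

rule 4 at point 12

Zone of each point (C = within 1σ̂, B = 1σ̂–2σ̂, A = 2σ̂–3σ̂, * = beyond 3σ̂; sign = side of CL): 1:+C, 2:+C, 3:+C, 4:+C, 5:-B, 6:-B, 7:-C, 8:-B, 9:-C, 10:-C, 11:-C, 12:-B
Rule 4 (eight consecutive points on the same side of the centre line) is satisfied at point 12.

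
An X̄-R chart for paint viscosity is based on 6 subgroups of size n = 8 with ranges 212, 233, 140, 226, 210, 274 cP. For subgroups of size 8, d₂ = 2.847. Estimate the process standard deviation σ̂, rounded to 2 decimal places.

R̄ = (212 + 233 + 140 + 226 + 210 + 274) / 6 = 215.8333
σ̂ = R̄ / d₂ = 215.8333 / 2.847 = 75.8108

75.81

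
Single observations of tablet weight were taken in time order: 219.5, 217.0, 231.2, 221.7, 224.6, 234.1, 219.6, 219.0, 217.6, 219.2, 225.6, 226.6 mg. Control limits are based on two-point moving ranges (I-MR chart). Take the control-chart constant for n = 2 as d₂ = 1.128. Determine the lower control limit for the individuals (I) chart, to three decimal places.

X̄ = (219.5 + 217.0 + 231.2 + 221.7 + 224.6 + 234.1 + 219.6 + 219.0 + 217.6 + 219.2 + 225.6 + 226.6) / 12 = 222.9750
Moving ranges: 2.5, 14.2, 9.5, 2.9, 9.5, 14.5, 0.6, 1.4, 1.6, 6.4, 1.0; M̄R̄ = 64.1000 / 11 = 5.8273
LCL = X̄ − 3·M̄R̄/d₂ = 222.9750 − 3 × 5.8273 / 1.128 = 207.4769

207.477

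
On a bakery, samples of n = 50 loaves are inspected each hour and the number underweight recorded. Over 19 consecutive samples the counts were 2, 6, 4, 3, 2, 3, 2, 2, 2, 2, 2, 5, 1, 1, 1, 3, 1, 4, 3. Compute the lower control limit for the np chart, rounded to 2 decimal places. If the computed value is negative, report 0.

p̄ = Σdᵢ / (k·n) = 49 / (19 × 50) = 0.05158
LCL = np̄ − 3·√(np̄(1−p̄)) = 2.5789 − 3 × 1.5639 = -2.1129 → 0 (negative, so LCL = 0)

0.00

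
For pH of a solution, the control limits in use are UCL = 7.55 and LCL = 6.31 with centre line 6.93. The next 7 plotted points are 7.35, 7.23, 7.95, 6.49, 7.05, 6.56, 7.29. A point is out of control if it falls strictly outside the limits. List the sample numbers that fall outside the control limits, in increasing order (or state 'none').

3

Compare each point to [6.31, 7.55]: sample 3 = 7.95 > UCL.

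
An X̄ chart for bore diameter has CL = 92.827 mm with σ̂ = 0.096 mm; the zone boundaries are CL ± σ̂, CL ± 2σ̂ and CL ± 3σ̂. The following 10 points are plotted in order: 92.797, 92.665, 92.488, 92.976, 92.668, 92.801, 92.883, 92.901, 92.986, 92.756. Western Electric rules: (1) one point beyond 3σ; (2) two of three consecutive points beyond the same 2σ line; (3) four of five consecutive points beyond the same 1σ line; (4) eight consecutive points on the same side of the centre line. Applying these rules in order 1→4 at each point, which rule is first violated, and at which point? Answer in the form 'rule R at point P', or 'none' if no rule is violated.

rule 1 at point 3

Zone of each point (C = within 1σ̂, B = 1σ̂–2σ̂, A = 2σ̂–3σ̂, * = beyond 3σ̂; sign = side of CL): 1:-C, 2:-B, 3:-*, 4:+B, 5:-B, 6:-C, 7:+C, 8:+C, 9:+B, 10:-C
Rule 1 (one point beyond the 3σ limits) is satisfied at point 3.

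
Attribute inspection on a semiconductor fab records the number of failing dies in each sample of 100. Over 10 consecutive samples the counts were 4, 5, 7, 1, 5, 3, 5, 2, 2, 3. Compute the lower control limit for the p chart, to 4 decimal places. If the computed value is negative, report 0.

0.0000

p̄ = Σdᵢ / (k·n) = 37 / (10 × 100) = 0.03700
LCL = p̄ − 3·√(p̄(1−p̄)/n) = 0.03700 − 3 × 0.01888 = -0.01963 → 0 (negative, so LCL = 0)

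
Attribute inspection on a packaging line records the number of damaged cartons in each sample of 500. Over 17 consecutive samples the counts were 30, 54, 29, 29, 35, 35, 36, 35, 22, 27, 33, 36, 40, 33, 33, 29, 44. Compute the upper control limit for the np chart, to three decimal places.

51.032

p̄ = Σdᵢ / (k·n) = 580 / (17 × 500) = 0.06824
UCL = np̄ + 3·√(np̄(1−p̄)) = 34.1176 + 3 × √(34.1176×0.93176) = 34.1176 + 3 × 5.6382 = 51.0323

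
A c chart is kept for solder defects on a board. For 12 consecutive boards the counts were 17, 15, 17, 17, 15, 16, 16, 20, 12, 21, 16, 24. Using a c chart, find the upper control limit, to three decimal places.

c̄ = (17 + 15 + 17 + 17 + 15 + 16 + 16 + 20 + 12 + 21 + 16 + 24) / 12 = 206 / 12 = 17.1667
UCL = c̄ + 3√c̄ = 17.1667 + 3 × √17.1667 = 17.1667 + 3 × 4.1433 = 29.5965

29.596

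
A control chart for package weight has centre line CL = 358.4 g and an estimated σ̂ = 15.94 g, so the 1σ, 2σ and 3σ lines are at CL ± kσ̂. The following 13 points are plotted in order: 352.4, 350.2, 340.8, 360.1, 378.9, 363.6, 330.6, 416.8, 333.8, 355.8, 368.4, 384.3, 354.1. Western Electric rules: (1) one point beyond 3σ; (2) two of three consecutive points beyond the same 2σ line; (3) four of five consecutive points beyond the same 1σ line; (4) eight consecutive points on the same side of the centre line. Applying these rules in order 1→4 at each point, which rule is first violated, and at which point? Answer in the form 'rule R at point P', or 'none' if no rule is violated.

rule 1 at point 8

Zone of each point (C = within 1σ̂, B = 1σ̂–2σ̂, A = 2σ̂–3σ̂, * = beyond 3σ̂; sign = side of CL): 1:-C, 2:-C, 3:-B, 4:+C, 5:+B, 6:+C, 7:-B, 8:+*, 9:-B, 10:-C, 11:+C, 12:+B, 13:-C
Rule 1 (one point beyond the 3σ limits) is satisfied at point 8.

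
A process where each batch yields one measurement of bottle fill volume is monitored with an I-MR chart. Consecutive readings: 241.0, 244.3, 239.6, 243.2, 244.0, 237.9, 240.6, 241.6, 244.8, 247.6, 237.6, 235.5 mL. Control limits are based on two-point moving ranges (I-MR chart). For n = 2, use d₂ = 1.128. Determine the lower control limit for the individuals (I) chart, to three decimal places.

231.731

X̄ = (241.0 + 244.3 + 239.6 + 243.2 + 244.0 + 237.9 + 240.6 + 241.6 + 244.8 + 247.6 + 237.6 + 235.5) / 12 = 241.4750
Moving ranges: 3.3, 4.7, 3.6, 0.8, 6.1, 2.7, 1.0, 3.2, 2.8, 10.0, 2.1; M̄R̄ = 40.3000 / 11 = 3.6636
LCL = X̄ − 3·M̄R̄/d₂ = 241.4750 − 3 × 3.6636 / 1.128 = 231.7313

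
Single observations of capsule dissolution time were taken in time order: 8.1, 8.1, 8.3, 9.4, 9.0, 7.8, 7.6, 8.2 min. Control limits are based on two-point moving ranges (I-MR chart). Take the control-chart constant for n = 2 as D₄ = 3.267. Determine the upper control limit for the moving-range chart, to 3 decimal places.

Moving ranges: 0.0, 0.2, 1.1, 0.4, 1.2, 0.2, 0.6; M̄R̄ = 3.7000 / 7 = 0.5286
UCL_MR = D₄·M̄R̄ = 3.267 × 0.5286 = 1.7268

1.727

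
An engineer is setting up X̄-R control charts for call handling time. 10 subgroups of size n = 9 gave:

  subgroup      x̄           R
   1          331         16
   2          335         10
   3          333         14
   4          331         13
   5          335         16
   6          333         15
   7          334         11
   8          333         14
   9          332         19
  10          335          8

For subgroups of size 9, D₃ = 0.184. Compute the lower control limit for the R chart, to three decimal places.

R̄ = (16 + 10 + 14 + 13 + 16 + 15 + 11 + 14 + 19 + 8) / 10 = 136.0000 / 10 = 13.6000
LCL_R = D₃·R̄ = 0.184 × 13.6000 = 2.5024

2.502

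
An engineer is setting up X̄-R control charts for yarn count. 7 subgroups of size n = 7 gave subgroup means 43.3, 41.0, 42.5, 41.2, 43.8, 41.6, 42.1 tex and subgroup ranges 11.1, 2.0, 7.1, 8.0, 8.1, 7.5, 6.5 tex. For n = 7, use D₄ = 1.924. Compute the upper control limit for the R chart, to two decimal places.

R̄ = (11.1 + 2.0 + 7.1 + 8.0 + 8.1 + 7.5 + 6.5) / 7 = 50.3000 / 7 = 7.1857
UCL_R = D₄·R̄ = 1.924 × 7.1857 = 13.8253

13.83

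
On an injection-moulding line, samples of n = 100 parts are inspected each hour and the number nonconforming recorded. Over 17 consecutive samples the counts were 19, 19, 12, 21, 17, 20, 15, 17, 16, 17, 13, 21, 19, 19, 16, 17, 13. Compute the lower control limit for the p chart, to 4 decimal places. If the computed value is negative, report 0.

0.0582

p̄ = Σdᵢ / (k·n) = 291 / (17 × 100) = 0.17118
LCL = p̄ − 3·√(p̄(1−p̄)/n) = 0.17118 − 3 × 0.03767 = 0.05818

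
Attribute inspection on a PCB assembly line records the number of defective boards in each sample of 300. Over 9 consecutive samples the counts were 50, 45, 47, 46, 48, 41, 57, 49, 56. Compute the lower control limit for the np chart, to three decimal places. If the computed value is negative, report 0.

p̄ = Σdᵢ / (k·n) = 439 / (9 × 300) = 0.16259
LCL = np̄ − 3·√(np̄(1−p̄)) = 48.7778 − 3 × 6.3912 = 29.6043

29.604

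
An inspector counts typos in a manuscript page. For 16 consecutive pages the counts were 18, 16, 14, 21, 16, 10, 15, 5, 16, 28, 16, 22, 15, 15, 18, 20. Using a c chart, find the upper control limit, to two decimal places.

c̄ = (18 + 16 + 14 + 21 + 16 + 10 + 15 + 5 + 16 + 28 + 16 + 22 + 15 + 15 + 18 + 20) / 16 = 265 / 16 = 16.5625
UCL = c̄ + 3√c̄ = 16.5625 + 3 × √16.5625 = 16.5625 + 3 × 4.0697 = 28.7716

28.77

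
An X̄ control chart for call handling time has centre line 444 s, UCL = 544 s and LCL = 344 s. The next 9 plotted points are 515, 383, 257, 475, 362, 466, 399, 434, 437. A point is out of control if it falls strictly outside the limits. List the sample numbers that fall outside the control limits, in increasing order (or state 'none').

Compare each point to [344, 544]: sample 3 = 257 < LCL.

3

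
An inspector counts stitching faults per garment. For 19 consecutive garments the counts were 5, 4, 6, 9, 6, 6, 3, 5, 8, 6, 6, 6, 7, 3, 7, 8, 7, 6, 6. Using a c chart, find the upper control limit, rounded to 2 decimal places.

13.35

c̄ = (5 + 4 + 6 + 9 + 6 + 6 + 3 + 5 + 8 + 6 + 6 + 6 + 7 + 3 + 7 + 8 + 7 + 6 + 6) / 19 = 114 / 19 = 6.0000
UCL = c̄ + 3√c̄ = 6.0000 + 3 × √6.0000 = 6.0000 + 3 × 2.4495 = 13.3485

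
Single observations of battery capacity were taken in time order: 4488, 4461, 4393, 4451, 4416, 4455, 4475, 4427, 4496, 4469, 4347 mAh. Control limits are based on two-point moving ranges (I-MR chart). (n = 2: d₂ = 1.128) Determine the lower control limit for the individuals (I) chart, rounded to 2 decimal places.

4307.02

X̄ = (4488 + 4461 + 4393 + 4451 + 4416 + 4455 + 4475 + 4427 + 4496 + 4469 + 4347) / 11 = 4443.4545
Moving ranges: 27, 68, 58, 35, 39, 20, 48, 69, 27, 122; M̄R̄ = 513.0000 / 10 = 51.3000
LCL = X̄ − 3·M̄R̄/d₂ = 4443.4545 − 3 × 51.3000 / 1.128 = 4307.0184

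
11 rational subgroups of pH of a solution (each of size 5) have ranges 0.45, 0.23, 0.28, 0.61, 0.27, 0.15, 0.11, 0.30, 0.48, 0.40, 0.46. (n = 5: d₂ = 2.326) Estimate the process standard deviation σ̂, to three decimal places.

R̄ = (0.45 + 0.23 + 0.28 + 0.61 + 0.27 + 0.15 + 0.11 + 0.30 + 0.48 + 0.40 + 0.46) / 11 = 0.3400
σ̂ = R̄ / d₂ = 0.3400 / 2.326 = 0.1462

0.146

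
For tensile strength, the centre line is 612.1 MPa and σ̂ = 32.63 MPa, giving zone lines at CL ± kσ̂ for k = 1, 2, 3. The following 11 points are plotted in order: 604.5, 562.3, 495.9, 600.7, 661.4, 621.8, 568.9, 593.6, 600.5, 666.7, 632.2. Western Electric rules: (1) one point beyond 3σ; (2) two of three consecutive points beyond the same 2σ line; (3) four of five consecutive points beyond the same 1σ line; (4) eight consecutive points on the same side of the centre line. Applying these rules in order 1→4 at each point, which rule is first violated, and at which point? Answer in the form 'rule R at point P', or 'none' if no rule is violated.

Zone of each point (C = within 1σ̂, B = 1σ̂–2σ̂, A = 2σ̂–3σ̂, * = beyond 3σ̂; sign = side of CL): 1:-C, 2:-B, 3:-*, 4:-C, 5:+B, 6:+C, 7:-B, 8:-C, 9:-C, 10:+B, 11:+C
Rule 1 (one point beyond the 3σ limits) is satisfied at point 3.

rule 1 at point 3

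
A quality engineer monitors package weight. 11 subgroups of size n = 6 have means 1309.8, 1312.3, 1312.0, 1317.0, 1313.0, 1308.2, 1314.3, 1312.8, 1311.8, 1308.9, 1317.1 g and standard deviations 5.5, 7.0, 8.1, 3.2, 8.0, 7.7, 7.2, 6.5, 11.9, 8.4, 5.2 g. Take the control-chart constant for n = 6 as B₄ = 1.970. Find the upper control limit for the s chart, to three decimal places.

s̄ = (5.5 + 7.0 + 8.1 + 3.2 + 8.0 + 7.7 + 7.2 + 6.5 + 11.9 + 8.4 + 5.2) / 11 = 7.1545
UCL_s = B₄·s̄ = 1.970 × 7.1545 = 14.0945

14.094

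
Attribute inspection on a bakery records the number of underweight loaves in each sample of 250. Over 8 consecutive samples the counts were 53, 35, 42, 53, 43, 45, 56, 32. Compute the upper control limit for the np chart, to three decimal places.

63.079

p̄ = Σdᵢ / (k·n) = 359 / (8 × 250) = 0.17950
UCL = np̄ + 3·√(np̄(1−p̄)) = 44.8750 + 3 × √(44.8750×0.82050) = 44.8750 + 3 × 6.0679 = 63.0788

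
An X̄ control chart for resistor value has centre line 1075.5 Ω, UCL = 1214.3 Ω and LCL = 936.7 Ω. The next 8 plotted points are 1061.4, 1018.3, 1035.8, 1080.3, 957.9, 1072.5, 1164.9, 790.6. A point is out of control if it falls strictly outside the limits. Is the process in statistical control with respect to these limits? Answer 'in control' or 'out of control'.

Compare each point to [936.7, 1214.3]: sample 8 = 790.6 < LCL.

out of control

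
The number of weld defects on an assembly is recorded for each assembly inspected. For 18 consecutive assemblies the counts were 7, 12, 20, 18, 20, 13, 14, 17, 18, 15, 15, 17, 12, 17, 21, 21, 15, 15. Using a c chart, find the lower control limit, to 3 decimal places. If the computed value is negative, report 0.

3.965

c̄ = (7 + 12 + 20 + 18 + 20 + 13 + 14 + 17 + 18 + 15 + 15 + 17 + 12 + 17 + 21 + 21 + 15 + 15) / 18 = 287 / 18 = 15.9444
LCL = c̄ − 3√c̄ = 15.9444 − 3 × 3.9930 = 3.9653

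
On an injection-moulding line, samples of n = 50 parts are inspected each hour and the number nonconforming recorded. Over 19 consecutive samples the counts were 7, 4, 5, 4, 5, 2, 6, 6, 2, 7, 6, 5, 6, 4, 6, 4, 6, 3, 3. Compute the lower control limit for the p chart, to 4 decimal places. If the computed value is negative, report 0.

p̄ = Σdᵢ / (k·n) = 91 / (19 × 50) = 0.09579
LCL = p̄ − 3·√(p̄(1−p̄)/n) = 0.09579 − 3 × 0.04162 = -0.02907 → 0 (negative, so LCL = 0)

0.0000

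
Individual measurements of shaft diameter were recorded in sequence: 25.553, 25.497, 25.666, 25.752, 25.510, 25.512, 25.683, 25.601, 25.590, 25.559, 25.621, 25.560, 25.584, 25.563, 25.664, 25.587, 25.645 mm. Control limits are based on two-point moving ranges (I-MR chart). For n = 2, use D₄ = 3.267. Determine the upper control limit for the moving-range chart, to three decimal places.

Moving ranges: 0.056, 0.169, 0.086, 0.242, 0.002, 0.171, 0.082, 0.011, 0.031, 0.062, 0.061, 0.024, 0.021, 0.101, 0.077, 0.058; M̄R̄ = 1.2540 / 16 = 0.0784
UCL_MR = D₄·M̄R̄ = 3.267 × 0.0784 = 0.2561

0.256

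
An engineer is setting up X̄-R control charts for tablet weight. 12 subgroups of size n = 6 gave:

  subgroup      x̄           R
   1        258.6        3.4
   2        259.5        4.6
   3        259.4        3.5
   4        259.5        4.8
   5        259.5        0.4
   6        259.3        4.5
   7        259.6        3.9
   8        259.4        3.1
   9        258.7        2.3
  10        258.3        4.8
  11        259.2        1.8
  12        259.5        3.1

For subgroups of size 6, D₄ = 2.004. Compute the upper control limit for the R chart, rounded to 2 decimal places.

R̄ = (3.4 + 4.6 + 3.5 + 4.8 + 0.4 + 4.5 + 3.9 + 3.1 + 2.3 + 4.8 + 1.8 + 3.1) / 12 = 40.2000 / 12 = 3.3500
UCL_R = D₄·R̄ = 2.004 × 3.3500 = 6.7134

6.71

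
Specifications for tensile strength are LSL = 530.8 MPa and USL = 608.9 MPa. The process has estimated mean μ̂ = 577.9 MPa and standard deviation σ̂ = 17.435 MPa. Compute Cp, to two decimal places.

Cp = (USL − LSL) / (6σ̂) = (608.9 − 530.8) / (6 × 17.435) = 78.1000 / 104.6100 = 0.7466

0.75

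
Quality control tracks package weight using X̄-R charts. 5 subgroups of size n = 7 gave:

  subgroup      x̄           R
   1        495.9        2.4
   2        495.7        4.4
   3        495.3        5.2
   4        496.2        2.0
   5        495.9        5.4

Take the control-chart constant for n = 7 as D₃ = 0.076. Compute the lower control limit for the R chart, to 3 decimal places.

0.295

R̄ = (2.4 + 4.4 + 5.2 + 2.0 + 5.4) / 5 = 19.4000 / 5 = 3.8800
LCL_R = D₃·R̄ = 0.076 × 3.8800 = 0.2949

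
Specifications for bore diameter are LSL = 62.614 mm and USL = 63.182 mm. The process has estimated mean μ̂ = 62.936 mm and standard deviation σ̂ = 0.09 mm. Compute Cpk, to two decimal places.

Cpu = (USL − μ̂) / (3σ̂) = (63.182 − 62.936) / (3 × 0.09) = 0.9111; Cpl = (μ̂ − LSL) / (3σ̂) = (62.936 − 62.614) / (3 × 0.09) = 1.1926; Cpk = min(Cpu, Cpl) = 0.9111

0.91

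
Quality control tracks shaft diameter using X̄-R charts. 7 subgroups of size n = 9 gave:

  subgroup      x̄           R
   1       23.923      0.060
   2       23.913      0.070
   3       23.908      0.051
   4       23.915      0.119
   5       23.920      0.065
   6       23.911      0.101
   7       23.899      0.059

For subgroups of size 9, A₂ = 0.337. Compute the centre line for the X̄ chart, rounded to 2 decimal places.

23.91

X̄̄ = (23.923 + 23.913 + 23.908 + 23.915 + 23.920 + 23.911 + 23.899) / 7 = 167.3890 / 7 = 23.9127
CL = X̄̄ = 23.9127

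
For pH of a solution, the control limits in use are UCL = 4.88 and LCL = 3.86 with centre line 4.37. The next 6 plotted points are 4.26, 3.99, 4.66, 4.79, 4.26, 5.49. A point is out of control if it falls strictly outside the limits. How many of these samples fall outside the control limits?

Compare each point to [3.86, 4.88]: sample 6 = 5.49 > UCL.

1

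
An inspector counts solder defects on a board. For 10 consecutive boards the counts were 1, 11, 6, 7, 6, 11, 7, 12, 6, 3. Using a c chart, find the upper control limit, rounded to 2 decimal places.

14.94

c̄ = (1 + 11 + 6 + 7 + 6 + 11 + 7 + 12 + 6 + 3) / 10 = 70 / 10 = 7.0000
UCL = c̄ + 3√c̄ = 7.0000 + 3 × √7.0000 = 7.0000 + 3 × 2.6458 = 14.9373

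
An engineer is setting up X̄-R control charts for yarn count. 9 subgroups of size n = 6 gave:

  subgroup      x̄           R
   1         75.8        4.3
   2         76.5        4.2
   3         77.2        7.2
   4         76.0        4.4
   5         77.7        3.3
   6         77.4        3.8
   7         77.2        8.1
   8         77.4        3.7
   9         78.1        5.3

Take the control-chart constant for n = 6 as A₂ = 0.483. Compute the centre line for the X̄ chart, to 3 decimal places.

77.033

X̄̄ = (75.8 + 76.5 + 77.2 + 76.0 + 77.7 + 77.4 + 77.2 + 77.4 + 78.1) / 9 = 693.3000 / 9 = 77.0333
CL = X̄̄ = 77.0333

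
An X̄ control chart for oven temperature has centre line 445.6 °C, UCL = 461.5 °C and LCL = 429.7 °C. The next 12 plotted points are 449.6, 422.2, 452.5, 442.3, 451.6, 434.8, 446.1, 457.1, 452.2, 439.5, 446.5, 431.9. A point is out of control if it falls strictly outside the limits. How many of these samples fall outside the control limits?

1

Compare each point to [429.7, 461.5]: sample 2 = 422.2 < LCL.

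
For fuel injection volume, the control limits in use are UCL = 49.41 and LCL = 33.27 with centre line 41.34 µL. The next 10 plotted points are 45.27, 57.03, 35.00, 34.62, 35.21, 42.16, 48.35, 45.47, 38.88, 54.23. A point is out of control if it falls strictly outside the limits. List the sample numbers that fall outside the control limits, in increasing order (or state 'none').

2, 10

Compare each point to [33.27, 49.41]: sample 2 = 57.03 > UCL; sample 10 = 54.23 > UCL.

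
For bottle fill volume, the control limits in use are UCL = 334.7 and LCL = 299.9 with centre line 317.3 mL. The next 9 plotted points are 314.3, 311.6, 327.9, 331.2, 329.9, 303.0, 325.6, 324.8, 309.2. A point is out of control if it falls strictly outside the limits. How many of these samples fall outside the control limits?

All 9 points lie within [299.9, 334.7].

0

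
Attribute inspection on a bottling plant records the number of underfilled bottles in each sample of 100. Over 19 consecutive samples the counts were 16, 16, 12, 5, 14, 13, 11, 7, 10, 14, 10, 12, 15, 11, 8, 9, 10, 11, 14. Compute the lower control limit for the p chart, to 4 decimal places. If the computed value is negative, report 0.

0.0191

p̄ = Σdᵢ / (k·n) = 218 / (19 × 100) = 0.11474
LCL = p̄ − 3·√(p̄(1−p̄)/n) = 0.11474 − 3 × 0.03187 = 0.01913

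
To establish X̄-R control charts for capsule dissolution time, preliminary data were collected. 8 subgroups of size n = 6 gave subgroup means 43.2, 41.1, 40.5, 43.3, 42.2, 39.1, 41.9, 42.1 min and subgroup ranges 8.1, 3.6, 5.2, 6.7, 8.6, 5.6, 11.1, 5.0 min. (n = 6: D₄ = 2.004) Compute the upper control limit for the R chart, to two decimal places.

R̄ = (8.1 + 3.6 + 5.2 + 6.7 + 8.6 + 5.6 + 11.1 + 5.0) / 8 = 53.9000 / 8 = 6.7375
UCL_R = D₄·R̄ = 2.004 × 6.7375 = 13.5019

13.50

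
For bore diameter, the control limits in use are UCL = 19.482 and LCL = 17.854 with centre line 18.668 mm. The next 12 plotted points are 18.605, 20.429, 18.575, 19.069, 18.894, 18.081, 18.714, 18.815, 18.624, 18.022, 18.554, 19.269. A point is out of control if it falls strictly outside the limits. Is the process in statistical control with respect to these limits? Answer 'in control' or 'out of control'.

Compare each point to [17.854, 19.482]: sample 2 = 20.429 > UCL.

out of control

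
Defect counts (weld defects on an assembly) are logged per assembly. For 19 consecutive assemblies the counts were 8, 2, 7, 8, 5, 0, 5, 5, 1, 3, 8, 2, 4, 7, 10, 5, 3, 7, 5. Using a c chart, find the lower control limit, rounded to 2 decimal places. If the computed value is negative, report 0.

c̄ = (8 + 2 + 7 + 8 + 5 + 0 + 5 + 5 + 1 + 3 + 8 + 2 + 4 + 7 + 10 + 5 + 3 + 7 + 5) / 19 = 95 / 19 = 5.0000
LCL = c̄ − 3√c̄ = 5.0000 − 3 × 2.2361 = -1.7082 → 0 (cannot be negative)

0.00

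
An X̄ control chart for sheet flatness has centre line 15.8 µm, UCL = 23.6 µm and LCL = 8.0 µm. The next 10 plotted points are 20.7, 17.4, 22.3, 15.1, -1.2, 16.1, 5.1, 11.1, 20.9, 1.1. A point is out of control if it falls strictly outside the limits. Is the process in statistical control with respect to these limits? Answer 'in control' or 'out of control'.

out of control

Compare each point to [8.0, 23.6]: sample 5 = -1.2 < LCL; sample 7 = 5.1 < LCL; sample 10 = 1.1 < LCL.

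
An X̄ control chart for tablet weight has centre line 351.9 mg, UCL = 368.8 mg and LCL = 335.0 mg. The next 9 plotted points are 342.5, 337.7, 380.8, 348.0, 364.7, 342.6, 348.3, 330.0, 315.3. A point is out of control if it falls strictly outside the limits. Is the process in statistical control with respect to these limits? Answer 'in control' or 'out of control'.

out of control

Compare each point to [335.0, 368.8]: sample 3 = 380.8 > UCL; sample 8 = 330.0 < LCL; sample 9 = 315.3 < LCL.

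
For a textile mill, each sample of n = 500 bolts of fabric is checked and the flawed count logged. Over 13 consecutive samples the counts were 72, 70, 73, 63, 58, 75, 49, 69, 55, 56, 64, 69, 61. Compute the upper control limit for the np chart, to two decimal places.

p̄ = Σdᵢ / (k·n) = 834 / (13 × 500) = 0.12831
UCL = np̄ + 3·√(np̄(1−p̄)) = 64.1538 + 3 × √(64.1538×0.87169) = 64.1538 + 3 × 7.4781 = 86.5882

86.59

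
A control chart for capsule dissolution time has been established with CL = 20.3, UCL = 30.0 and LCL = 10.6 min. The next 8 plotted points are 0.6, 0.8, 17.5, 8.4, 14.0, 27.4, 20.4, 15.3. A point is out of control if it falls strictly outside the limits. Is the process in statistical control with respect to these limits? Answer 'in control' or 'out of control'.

Compare each point to [10.6, 30.0]: sample 1 = 0.6 < LCL; sample 2 = 0.8 < LCL; sample 4 = 8.4 < LCL.

out of control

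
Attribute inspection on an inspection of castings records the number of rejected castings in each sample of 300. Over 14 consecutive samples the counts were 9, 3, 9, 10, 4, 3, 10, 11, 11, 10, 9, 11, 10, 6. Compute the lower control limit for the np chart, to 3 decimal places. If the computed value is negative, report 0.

0.000

p̄ = Σdᵢ / (k·n) = 116 / (14 × 300) = 0.02762
LCL = np̄ − 3·√(np̄(1−p̄)) = 8.2857 − 3 × 2.8385 = -0.2297 → 0 (negative, so LCL = 0)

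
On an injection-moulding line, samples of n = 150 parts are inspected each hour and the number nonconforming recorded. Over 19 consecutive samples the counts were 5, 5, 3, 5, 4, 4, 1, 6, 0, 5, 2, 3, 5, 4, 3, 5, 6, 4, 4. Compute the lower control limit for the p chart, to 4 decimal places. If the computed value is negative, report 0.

0.0000

p̄ = Σdᵢ / (k·n) = 74 / (19 × 150) = 0.02596
LCL = p̄ − 3·√(p̄(1−p̄)/n) = 0.02596 − 3 × 0.01298 = -0.01299 → 0 (negative, so LCL = 0)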